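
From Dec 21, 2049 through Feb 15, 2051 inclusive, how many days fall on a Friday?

Dec 21, 2049 is a Tuesday.
From Dec 21, 2049 to Feb 15, 2051 is 422 days inclusive.
422 = 7 × 60 + 2, so there are 60 full weeks plus 2 extra days.
Each full week contributes one Friday: 60 so far.
The 2 extra days are Tue, Wed — none qualify.
Total: 60 + 0 = 60.

60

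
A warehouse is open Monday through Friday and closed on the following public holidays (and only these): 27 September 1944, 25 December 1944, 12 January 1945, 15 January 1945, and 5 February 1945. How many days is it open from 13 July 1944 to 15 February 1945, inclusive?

13 July 1944 is a Thursday.
The range spans 218 days (inclusive of both endpoints).
218 = 7 × 31 + 1, so there are 31 full weeks plus 1 extra day.
Each full week contributes 5 weekdays (Mon–Fri): 31 × 5 = 155.
The 1 extra day is Thu — 1 of them qualifies.
Total: 155 + 1 = 156.
Holidays: 27 September 1944 (Wed); 25 December 1944 (Mon); 12 January 1945 (Fri); 15 January 1945 (Mon); 5 February 1945 (Mon).
All 5 holidays fall on weekdays, so subtract 5.
Business days: 156 − 5 = 151.

151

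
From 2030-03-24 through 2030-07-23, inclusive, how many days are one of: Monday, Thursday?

2030-03-24 is a Sunday.
That's 122 days from start to end, counting both.
122 = 7 × 17 + 3, so there are 17 full weeks plus 3 extra days.
Each full week contributes 2 days from the set (Mon, Thu): 17 × 2 = 34.
The 3 extra days are Sun, Mon, Tue — 1 of them qualifies.
Total: 34 + 1 = 35.

35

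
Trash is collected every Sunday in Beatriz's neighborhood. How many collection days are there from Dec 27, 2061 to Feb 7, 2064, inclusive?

110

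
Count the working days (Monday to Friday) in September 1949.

22

September 1, 1949 is a Thursday.
From September 1, 1949 to September 30, 1949 is 30 days inclusive.
30 = 7 × 4 + 2, so there are 4 full weeks plus 2 extra days.
Each full week contributes 5 weekdays (Mon–Fri): 4 × 5 = 20.
The 2 extra days are Thu, Fri — 2 of them qualify.
Total: 20 + 2 = 22.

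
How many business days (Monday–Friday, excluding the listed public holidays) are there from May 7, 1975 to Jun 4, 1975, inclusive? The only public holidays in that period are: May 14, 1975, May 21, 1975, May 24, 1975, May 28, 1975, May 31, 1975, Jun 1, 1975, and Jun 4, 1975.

17 business days

May 7, 1975 is a Wednesday.
From May 7, 1975 to Jun 4, 1975 is 29 days inclusive.
29 = 7 × 4 + 1, so there are 4 full weeks plus 1 extra day.
Each full week contributes 5 weekdays (Mon–Fri): 4 × 5 = 20.
The 1 extra day is Wednesday — 1 of them qualifies.
Total: 20 + 1 = 21.
Holidays: May 14, 1975 (Wed); May 21, 1975 (Wed); May 24, 1975 (Sat); May 28, 1975 (Wed); May 31, 1975 (Sat); Jun 1, 1975 (Sun); Jun 4, 1975 (Wed).
4 of the 7 holidays fall on weekdays; the rest are weekends and were already excluded.
Business days: 21 − 4 = 17.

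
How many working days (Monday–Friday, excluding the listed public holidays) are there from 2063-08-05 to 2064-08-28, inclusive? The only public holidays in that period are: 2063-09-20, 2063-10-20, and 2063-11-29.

277 working days

2063-08-05 is a Sunday.
That's 390 days from start to end, counting both.
390 = 7 × 55 + 5, so there are 55 full weeks plus 5 extra days.
Each full week contributes 5 weekdays (Mon–Fri): 55 × 5 = 275.
The 5 extra days are Sunday, Monday, Tuesday, Wednesday, Thursday — 4 of them qualify.
Total: 275 + 4 = 279.
Holidays: 2063-09-20 (Thu); 2063-10-20 (Sat); 2063-11-29 (Thu).
2 of the 3 holidays fall on weekdays; the rest are weekends and were already excluded.
Business days: 279 − 2 = 277.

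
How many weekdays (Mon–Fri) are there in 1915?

1 January 1915 is a Friday.
From 1 January 1915 to 31 December 1915 is 365 days inclusive.
365 = 7 × 52 + 1, so there are 52 full weeks plus 1 extra day.
Each full week contributes 5 weekdays (Mon–Fri): 52 × 5 = 260.
The 1 extra day is Friday — 1 of them qualifies.
Total: 260 + 1 = 261.

261 weekdays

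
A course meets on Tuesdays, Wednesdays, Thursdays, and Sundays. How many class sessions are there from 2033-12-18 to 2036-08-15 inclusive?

556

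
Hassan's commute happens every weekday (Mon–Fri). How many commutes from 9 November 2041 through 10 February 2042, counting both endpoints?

66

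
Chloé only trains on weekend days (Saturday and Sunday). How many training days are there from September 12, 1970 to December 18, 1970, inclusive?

September 12, 1970 is a Saturday.
From September 12, 1970 to December 18, 1970 is 98 days inclusive.
98 = 7 × 14, so the span is exactly 14 full weeks.
Each full week contributes 2 weekend days (Sat, Sun): 14 × 2 = 28.
Total: 28.

28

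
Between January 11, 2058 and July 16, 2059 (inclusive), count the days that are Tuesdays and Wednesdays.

January 11, 2058 is a Friday.
The range spans 552 days (inclusive of both endpoints).
552 = 7 × 78 + 6, so there are 78 full weeks plus 6 extra days.
Each full week contributes 2 days from the set (Tue, Wed): 78 × 2 = 156.
The 6 extra days are Friday, Saturday, Sunday, Monday, Tuesday, Wednesday — 2 of them qualify.
Total: 156 + 2 = 158.

158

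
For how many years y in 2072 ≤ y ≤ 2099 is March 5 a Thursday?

Day of week of March 5 in each year:
2072: Sat, 2073: Sun, 2074: Mon, 2075: Tue, 2076: Thu ✓, 2077: Fri, 2078: Sat, 2079: Sun, 2080: Tue, 2081: Wed, 2082: Thu ✓, 2083: Fri, 2084: Sun, 2085: Mon, 2086: Tue, 2087: Wed, 2088: Fri, 2089: Sat, 2090: Sun, 2091: Mon, 2092: Wed, 2093: Thu ✓, 2094: Fri, 2095: Sat, 2096: Mon, 2097: Tue, 2098: Wed, 2099: Thu ✓
Thursdays: 2076, 2082, 2093, 2099.

4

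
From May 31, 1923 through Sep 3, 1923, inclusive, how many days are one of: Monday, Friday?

28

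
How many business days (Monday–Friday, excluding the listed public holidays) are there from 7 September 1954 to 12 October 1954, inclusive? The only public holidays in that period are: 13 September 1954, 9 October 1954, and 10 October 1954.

25 business days

7 September 1954 is a Tuesday.
From 7 September 1954 to 12 October 1954 is 36 days inclusive.
36 = 7 × 5 + 1, so there are 5 full weeks plus 1 extra day.
Each full week contributes 5 weekdays (Mon–Fri): 5 × 5 = 25.
The 1 extra day is Tuesday — 1 of them qualifies.
Total: 25 + 1 = 26.
Holidays: 13 September 1954 (Mon); 9 October 1954 (Sat); 10 October 1954 (Sun).
1 of the 3 holidays fall on weekdays; the rest are weekends and were already excluded.
Business days: 26 − 1 = 25.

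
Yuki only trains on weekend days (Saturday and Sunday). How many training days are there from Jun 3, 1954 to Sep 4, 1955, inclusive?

Jun 3, 1954 is a Thursday.
From Jun 3, 1954 to Sep 4, 1955 is 459 days inclusive.
459 = 7 × 65 + 4, so there are 65 full weeks plus 4 extra days.
Each full week contributes 2 weekend days (Sat, Sun): 65 × 2 = 130.
The 4 extra days are Thursday, Friday, Saturday, Sunday — 2 of them qualify.
Total: 130 + 2 = 132.

132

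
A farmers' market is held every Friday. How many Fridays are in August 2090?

August 1, 2090 is a Tuesday.
From August 1, 2090 to August 31, 2090 is 31 days inclusive.
31 = 7 × 4 + 3, so there are 4 full weeks plus 3 extra days.
Each full week contributes one Friday: 4 so far.
The 3 extra days are Tuesday, Wednesday, Thursday — none qualify.
Total: 4 + 0 = 4.

4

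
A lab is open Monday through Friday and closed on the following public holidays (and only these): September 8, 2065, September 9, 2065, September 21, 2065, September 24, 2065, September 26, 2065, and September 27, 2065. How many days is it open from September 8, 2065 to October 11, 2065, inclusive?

September 8, 2065 is a Tuesday.
From September 8, 2065 to October 11, 2065 is 34 days inclusive.
34 = 7 × 4 + 6, so there are 4 full weeks plus 6 extra days.
Each full week contributes 5 weekdays (Mon–Fri): 4 × 5 = 20.
The 6 extra days are Tuesday, Wednesday, Thursday, Friday, Saturday, Sunday — 4 of them qualify.
Total: 20 + 4 = 24.
Holidays: September 8, 2065 (Tue); September 9, 2065 (Wed); September 21, 2065 (Mon); September 24, 2065 (Thu); September 26, 2065 (Sat); September 27, 2065 (Sun).
4 of the 6 holidays fall on weekdays; the rest are weekends and were already excluded.
Business days: 24 − 4 = 20.

20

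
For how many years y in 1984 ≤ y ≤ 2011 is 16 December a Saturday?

Day of week of December 16 in each year:
1984: Sun, 1985: Mon, 1986: Tue, 1987: Wed, 1988: Fri, 1989: Sat ✓, 1990: Sun, 1991: Mon, 1992: Wed, 1993: Thu, 1994: Fri, 1995: Sat ✓, 1996: Mon, 1997: Tue, 1998: Wed, 1999: Thu, 2000: Sat ✓, 2001: Sun, 2002: Mon, 2003: Tue, 2004: Thu, 2005: Fri, 2006: Sat ✓, 2007: Sun, 2008: Tue, 2009: Wed, 2010: Thu, 2011: Fri
Saturdays: 1989, 1995, 2000, 2006.

4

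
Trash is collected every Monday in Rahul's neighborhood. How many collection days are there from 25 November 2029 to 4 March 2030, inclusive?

15

25 November 2029 is a Sunday.
From 25 November 2029 to 4 March 2030 is 100 days inclusive.
100 = 7 × 14 + 2, so there are 14 full weeks plus 2 extra days.
Each full week contributes one Monday: 14 so far.
The 2 extra days are Sunday, Monday — 1 of them qualifies.
Total: 14 + 1 = 15.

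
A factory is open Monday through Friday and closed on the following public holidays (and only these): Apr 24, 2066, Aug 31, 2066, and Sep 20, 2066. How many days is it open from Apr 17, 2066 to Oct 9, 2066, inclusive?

Apr 17, 2066 is a Saturday.
That's 176 days from start to end, counting both.
176 = 7 × 25 + 1, so there are 25 full weeks plus 1 extra day.
Each full week contributes 5 weekdays (Mon–Fri): 25 × 5 = 125.
The 1 extra day is Saturday — none qualify.
Total: 125 + 0 = 125.
Holidays: Apr 24, 2066 (Sat); Aug 31, 2066 (Tue); Sep 20, 2066 (Mon).
2 of the 3 holidays fall on weekdays; the rest are weekends and were already excluded.
Business days: 125 − 2 = 123.

123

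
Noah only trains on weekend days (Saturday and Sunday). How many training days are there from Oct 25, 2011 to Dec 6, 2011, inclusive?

12

Oct 25, 2011 is a Tuesday.
That's 43 days from start to end, counting both.
43 = 7 × 6 + 1, so there are 6 full weeks plus 1 extra day.
Each full week contributes 2 weekend days (Sat, Sun): 6 × 2 = 12.
The 1 extra day is Tue — none qualify.
Total: 12 + 0 = 12.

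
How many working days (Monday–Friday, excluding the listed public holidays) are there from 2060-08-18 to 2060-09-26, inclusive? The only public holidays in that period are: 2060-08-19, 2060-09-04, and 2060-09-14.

2060-08-18 is a Wednesday.
From 2060-08-18 to 2060-09-26 is 40 days inclusive.
40 = 7 × 5 + 5, so there are 5 full weeks plus 5 extra days.
Each full week contributes 5 weekdays (Mon–Fri): 5 × 5 = 25.
The 5 extra days are Wednesday, Thursday, Friday, Saturday, Sunday — 3 of them qualify.
Total: 25 + 3 = 28.
Holidays: 2060-08-19 (Thu); 2060-09-04 (Sat); 2060-09-14 (Tue).
2 of the 3 holidays fall on weekdays; the rest are weekends and were already excluded.
Business days: 28 − 2 = 26.

26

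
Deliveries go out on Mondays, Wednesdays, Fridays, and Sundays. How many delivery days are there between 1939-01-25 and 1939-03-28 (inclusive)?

36

1939-01-25 is a Wednesday.
That's 63 days from start to end, counting both.
63 = 7 × 9, so the span is exactly 9 full weeks.
Each full week contributes 4 days from the set (Mon, Wed, Fri, Sun): 9 × 4 = 36.
Total: 36.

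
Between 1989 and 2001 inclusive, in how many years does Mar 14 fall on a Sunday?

Day of week of March 14 in each year:
1989: Tue, 1990: Wed, 1991: Thu, 1992: Sat, 1993: Sun ✓, 1994: Mon, 1995: Tue, 1996: Thu, 1997: Fri, 1998: Sat, 1999: Sun ✓, 2000: Tue, 2001: Wed
Sundays: 1993, 1999.

2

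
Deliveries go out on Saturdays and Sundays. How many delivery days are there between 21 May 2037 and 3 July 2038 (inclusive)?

117

21 May 2037 is a Thursday.
From 21 May 2037 to 3 July 2038 is 409 days inclusive.
409 = 7 × 58 + 3, so there are 58 full weeks plus 3 extra days.
Each full week contributes 2 days from the set (Sat, Sun): 58 × 2 = 116.
The 3 extra days are Thursday, Friday, Saturday — 1 of them qualifies.
Total: 116 + 1 = 117.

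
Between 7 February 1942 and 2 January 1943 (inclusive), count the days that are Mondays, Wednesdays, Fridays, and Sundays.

7 February 1942 is a Saturday.
From 7 February 1942 to 2 January 1943 is 330 days inclusive.
330 = 7 × 47 + 1, so there are 47 full weeks plus 1 extra day.
Each full week contributes 4 days from the set (Mon, Wed, Fri, Sun): 47 × 4 = 188.
The 1 extra day is Saturday — none qualify.
Total: 188 + 0 = 188.

188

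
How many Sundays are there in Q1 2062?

13

January 1, 2062 is a Sunday.
From January 1, 2062 to March 31, 2062 is 90 days inclusive.
90 = 7 × 12 + 6, so there are 12 full weeks plus 6 extra days.
Each full week contributes one Sunday: 12 so far.
The 6 extra days are Sun, Mon, Tue, Wed, Thu, Fri — 1 of them qualifies.
Total: 12 + 1 = 13.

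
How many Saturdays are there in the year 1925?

52

1 January 1925 is a Thursday.
From 1 January 1925 to 31 December 1925 is 365 days inclusive.
365 = 7 × 52 + 1, so there are 52 full weeks plus 1 extra day.
Each full week contributes one Saturday: 52 so far.
The 1 extra day is Thursday — none qualify.
Total: 52 + 0 = 52.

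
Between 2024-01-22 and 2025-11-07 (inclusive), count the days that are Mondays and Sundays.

187

2024-01-22 is a Monday.
That's 656 days from start to end, counting both.
656 = 7 × 93 + 5, so there are 93 full weeks plus 5 extra days.
Each full week contributes 2 days from the set (Mon, Sun): 93 × 2 = 186.
The 5 extra days are Mon, Tue, Wed, Thu, Fri — 1 of them qualifies.
Total: 186 + 1 = 187.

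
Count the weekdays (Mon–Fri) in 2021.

1 January 2021 is a Friday.
The range spans 365 days (inclusive of both endpoints).
365 = 7 × 52 + 1, so there are 52 full weeks plus 1 extra day.
Each full week contributes 5 weekdays (Mon–Fri): 52 × 5 = 260.
The 1 extra day is Fri — 1 of them qualifies.
Total: 260 + 1 = 261.

261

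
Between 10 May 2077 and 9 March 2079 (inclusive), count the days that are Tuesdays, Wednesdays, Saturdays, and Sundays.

382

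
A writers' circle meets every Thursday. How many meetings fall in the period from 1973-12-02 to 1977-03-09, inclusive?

1973-12-02 is a Sunday.
From 1973-12-02 to 1977-03-09 is 1194 days inclusive.
1194 = 7 × 170 + 4, so there are 170 full weeks plus 4 extra days.
Each full week contributes one Thursday: 170 so far.
The 4 extra days are Sun, Mon, Tue, Wed — none qualify.
Total: 170 + 0 = 170.

170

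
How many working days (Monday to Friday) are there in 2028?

Jan 1, 2028 is a Saturday.
That's 366 days from start to end, counting both.
366 = 7 × 52 + 2, so there are 52 full weeks plus 2 extra days.
Each full week contributes 5 weekdays (Mon–Fri): 52 × 5 = 260.
The 2 extra days are Saturday, Sunday — none qualify.
Total: 260 + 0 = 260.

260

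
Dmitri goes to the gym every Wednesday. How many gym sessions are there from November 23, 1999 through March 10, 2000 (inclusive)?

16

November 23, 1999 is a Tuesday.
The range spans 109 days (inclusive of both endpoints).
109 = 7 × 15 + 4, so there are 15 full weeks plus 4 extra days.
Each full week contributes one Wednesday: 15 so far.
The 4 extra days are Tue, Wed, Thu, Fri — 1 of them qualifies.
Total: 15 + 1 = 16.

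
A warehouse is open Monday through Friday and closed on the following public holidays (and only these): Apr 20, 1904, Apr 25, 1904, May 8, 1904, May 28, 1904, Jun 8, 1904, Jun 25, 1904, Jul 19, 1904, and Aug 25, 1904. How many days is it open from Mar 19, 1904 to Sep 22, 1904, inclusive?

129

Mar 19, 1904 is a Saturday.
That's 188 days from start to end, counting both.
188 = 7 × 26 + 6, so there are 26 full weeks plus 6 extra days.
Each full week contributes 5 weekdays (Mon–Fri): 26 × 5 = 130.
The 6 extra days are Sat, Sun, Mon, Tue, Wed, Thu — 4 of them qualify.
Total: 130 + 4 = 134.
Holidays: Apr 20, 1904 (Wed); Apr 25, 1904 (Mon); May 8, 1904 (Sun); May 28, 1904 (Sat); Jun 8, 1904 (Wed); Jun 25, 1904 (Sat); Jul 19, 1904 (Tue); Aug 25, 1904 (Thu).
5 of the 8 holidays fall on weekdays; the rest are weekends and were already excluded.
Business days: 134 − 5 = 129.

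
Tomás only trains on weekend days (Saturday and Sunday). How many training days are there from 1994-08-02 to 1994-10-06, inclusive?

18

1994-08-02 is a Tuesday.
From 1994-08-02 to 1994-10-06 is 66 days inclusive.
66 = 7 × 9 + 3, so there are 9 full weeks plus 3 extra days.
Each full week contributes 2 weekend days (Sat, Sun): 9 × 2 = 18.
The 3 extra days are Tue, Wed, Thu — none qualify.
Total: 18 + 0 = 18.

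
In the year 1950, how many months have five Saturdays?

4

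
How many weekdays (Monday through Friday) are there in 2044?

Jan 1, 2044 is a Friday.
The range spans 366 days (inclusive of both endpoints).
366 = 7 × 52 + 2, so there are 52 full weeks plus 2 extra days.
Each full week contributes 5 weekdays (Mon–Fri): 52 × 5 = 260.
The 2 extra days are Friday, Saturday — 1 of them qualifies.
Total: 260 + 1 = 261.

261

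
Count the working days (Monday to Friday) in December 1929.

December 1, 1929 is a Sunday.
The range spans 31 days (inclusive of both endpoints).
31 = 7 × 4 + 3, so there are 4 full weeks plus 3 extra days.
Each full week contributes 5 weekdays (Mon–Fri): 4 × 5 = 20.
The 3 extra days are Sunday, Monday, Tuesday — 2 of them qualify.
Total: 20 + 2 = 22.

22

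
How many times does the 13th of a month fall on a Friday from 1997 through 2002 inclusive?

10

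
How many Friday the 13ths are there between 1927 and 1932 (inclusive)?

11

Friday-the-13ths by year:
1927: May
1928: Jan, Apr, Jul
1929: Sep, Dec
1930: Jun
1931: Feb, Mar, Nov
1932: May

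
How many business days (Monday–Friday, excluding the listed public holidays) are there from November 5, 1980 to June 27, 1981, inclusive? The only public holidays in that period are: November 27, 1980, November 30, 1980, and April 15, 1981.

166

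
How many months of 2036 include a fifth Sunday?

4

A month has five Sundays exactly when Sunday falls within its first (length − 28) days.
Jan: 31 days, starts Tue → 5 of Tue, Wed, Thu
Feb: 29 days, starts Fri → 5 of Fri
Mar: 31 days, starts Sat → 5 of Sat, Sun, Mon ✓
Apr: 30 days, starts Tue → 5 of Tue, Wed
May: 31 days, starts Thu → 5 of Thu, Fri, Sat
Jun: 30 days, starts Sun → 5 of Sun, Mon ✓
Jul: 31 days, starts Tue → 5 of Tue, Wed, Thu
Aug: 31 days, starts Fri → 5 of Fri, Sat, Sun ✓
Sep: 30 days, starts Mon → 5 of Mon, Tue
Oct: 31 days, starts Wed → 5 of Wed, Thu, Fri
Nov: 30 days, starts Sat → 5 of Sat, Sun ✓
Dec: 31 days, starts Mon → 5 of Mon, Tue, Wed
Months with five Sundays: Mar, Jun, Aug, Nov.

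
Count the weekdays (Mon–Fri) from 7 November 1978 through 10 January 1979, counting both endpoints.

47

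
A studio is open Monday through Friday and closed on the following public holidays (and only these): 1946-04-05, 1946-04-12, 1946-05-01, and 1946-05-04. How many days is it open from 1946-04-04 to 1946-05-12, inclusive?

24

1946-04-04 is a Thursday.
The range spans 39 days (inclusive of both endpoints).
39 = 7 × 5 + 4, so there are 5 full weeks plus 4 extra days.
Each full week contributes 5 weekdays (Mon–Fri): 5 × 5 = 25.
The 4 extra days are Thursday, Friday, Saturday, Sunday — 2 of them qualify.
Total: 25 + 2 = 27.
Holidays: 1946-04-05 (Fri); 1946-04-12 (Fri); 1946-05-01 (Wed); 1946-05-04 (Sat).
3 of the 4 holidays fall on weekdays; the rest are weekends and were already excluded.
Business days: 27 − 3 = 24.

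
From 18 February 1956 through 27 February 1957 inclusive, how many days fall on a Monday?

54

18 February 1956 is a Saturday.
The range spans 376 days (inclusive of both endpoints).
376 = 7 × 53 + 5, so there are 53 full weeks plus 5 extra days.
Each full week contributes one Monday: 53 so far.
The 5 extra days are Saturday, Sunday, Monday, Tuesday, Wednesday — 1 of them qualifies.
Total: 53 + 1 = 54.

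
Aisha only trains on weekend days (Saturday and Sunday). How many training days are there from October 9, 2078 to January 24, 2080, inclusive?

October 9, 2078 is a Sunday.
That's 473 days from start to end, counting both.
473 = 7 × 67 + 4, so there are 67 full weeks plus 4 extra days.
Each full week contributes 2 weekend days (Sat, Sun): 67 × 2 = 134.
The 4 extra days are Sunday, Monday, Tuesday, Wednesday — 1 of them qualifies.
Total: 134 + 1 = 135.

135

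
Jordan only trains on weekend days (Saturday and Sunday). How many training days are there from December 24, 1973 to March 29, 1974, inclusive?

26

December 24, 1973 is a Monday.
The range spans 96 days (inclusive of both endpoints).
96 = 7 × 13 + 5, so there are 13 full weeks plus 5 extra days.
Each full week contributes 2 weekend days (Sat, Sun): 13 × 2 = 26.
The 5 extra days are Mon, Tue, Wed, Thu, Fri — none qualify.
Total: 26 + 0 = 26.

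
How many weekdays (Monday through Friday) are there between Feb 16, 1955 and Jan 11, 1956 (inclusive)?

Feb 16, 1955 is a Wednesday.
The range spans 330 days (inclusive of both endpoints).
330 = 7 × 47 + 1, so there are 47 full weeks plus 1 extra day.
Each full week contributes 5 weekdays (Mon–Fri): 47 × 5 = 235.
The 1 extra day is Wednesday — 1 of them qualifies.
Total: 235 + 1 = 236.

236 weekdays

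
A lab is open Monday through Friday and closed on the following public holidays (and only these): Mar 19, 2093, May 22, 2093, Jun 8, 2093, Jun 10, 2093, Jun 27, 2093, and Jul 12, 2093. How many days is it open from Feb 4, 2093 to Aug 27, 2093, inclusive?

Feb 4, 2093 is a Wednesday.
The range spans 205 days (inclusive of both endpoints).
205 = 7 × 29 + 2, so there are 29 full weeks plus 2 extra days.
Each full week contributes 5 weekdays (Mon–Fri): 29 × 5 = 145.
The 2 extra days are Wed, Thu — 2 of them qualify.
Total: 145 + 2 = 147.
Holidays: Mar 19, 2093 (Thu); May 22, 2093 (Fri); Jun 8, 2093 (Mon); Jun 10, 2093 (Wed); Jun 27, 2093 (Sat); Jul 12, 2093 (Sun).
4 of the 6 holidays fall on weekdays; the rest are weekends and were already excluded.
Business days: 147 − 4 = 143.

143 working days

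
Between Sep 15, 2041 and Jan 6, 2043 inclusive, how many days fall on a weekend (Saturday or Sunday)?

137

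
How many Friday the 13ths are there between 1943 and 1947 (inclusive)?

7

Friday-the-13ths by year:
1943: Aug
1944: Oct
1945: Apr, Jul
1946: Sep, Dec
1947: Jun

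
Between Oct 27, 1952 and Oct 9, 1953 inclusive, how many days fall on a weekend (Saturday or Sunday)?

98

Oct 27, 1952 is a Monday.
The range spans 348 days (inclusive of both endpoints).
348 = 7 × 49 + 5, so there are 49 full weeks plus 5 extra days.
Each full week contributes 2 weekend days (Sat, Sun): 49 × 2 = 98.
The 5 extra days are Mon, Tue, Wed, Thu, Fri — none qualify.
Total: 98 + 0 = 98.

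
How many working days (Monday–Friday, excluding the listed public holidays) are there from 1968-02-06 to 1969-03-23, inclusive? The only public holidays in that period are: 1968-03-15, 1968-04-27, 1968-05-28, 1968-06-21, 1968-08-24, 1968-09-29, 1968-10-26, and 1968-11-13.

1968-02-06 is a Tuesday.
The range spans 412 days (inclusive of both endpoints).
412 = 7 × 58 + 6, so there are 58 full weeks plus 6 extra days.
Each full week contributes 5 weekdays (Mon–Fri): 58 × 5 = 290.
The 6 extra days are Tuesday, Wednesday, Thursday, Friday, Saturday, Sunday — 4 of them qualify.
Total: 290 + 4 = 294.
Holidays: 1968-03-15 (Fri); 1968-04-27 (Sat); 1968-05-28 (Tue); 1968-06-21 (Fri); 1968-08-24 (Sat); 1968-09-29 (Sun); 1968-10-26 (Sat); 1968-11-13 (Wed).
4 of the 8 holidays fall on weekdays; the rest are weekends and were already excluded.
Business days: 294 − 4 = 290.

290 working days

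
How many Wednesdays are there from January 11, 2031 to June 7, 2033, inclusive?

January 11, 2031 is a Saturday.
From January 11, 2031 to June 7, 2033 is 879 days inclusive.
879 = 7 × 125 + 4, so there are 125 full weeks plus 4 extra days.
Each full week contributes one Wednesday: 125 so far.
The 4 extra days are Saturday, Sunday, Monday, Tuesday — none qualify.
Total: 125 + 0 = 125.

125 Wednesdays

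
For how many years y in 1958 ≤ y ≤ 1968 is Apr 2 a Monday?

Day of week of April 2 in each year:
1958: Wed, 1959: Thu, 1960: Sat, 1961: Sun, 1962: Mon ✓, 1963: Tue, 1964: Thu, 1965: Fri, 1966: Sat, 1967: Sun, 1968: Tue
Mondays: 1962.

1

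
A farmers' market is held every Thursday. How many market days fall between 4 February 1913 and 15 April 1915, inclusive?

115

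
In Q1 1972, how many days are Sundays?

Jan 1, 1972 is a Saturday.
The range spans 91 days (inclusive of both endpoints).
91 = 7 × 13, so the span is exactly 13 full weeks.
Each full week contributes one Sunday: 13 so far.

13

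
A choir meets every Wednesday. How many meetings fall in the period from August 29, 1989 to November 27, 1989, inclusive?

13

August 29, 1989 is a Tuesday.
That's 91 days from start to end, counting both.
91 = 7 × 13, so the span is exactly 13 full weeks.
Each full week contributes one Wednesday: 13 so far.
Total: 13.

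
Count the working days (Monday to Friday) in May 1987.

21

1 May 1987 is a Friday.
The range spans 31 days (inclusive of both endpoints).
31 = 7 × 4 + 3, so there are 4 full weeks plus 3 extra days.
Each full week contributes 5 weekdays (Mon–Fri): 4 × 5 = 20.
The 3 extra days are Friday, Saturday, Sunday — 1 of them qualifies.
Total: 20 + 1 = 21.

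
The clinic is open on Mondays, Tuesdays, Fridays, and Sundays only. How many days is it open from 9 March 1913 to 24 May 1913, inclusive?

9 March 1913 is a Sunday.
The range spans 77 days (inclusive of both endpoints).
77 = 7 × 11, so the span is exactly 11 full weeks.
Each full week contributes 4 days from the set (Mon, Tue, Fri, Sun): 11 × 4 = 44.
Total: 44.

44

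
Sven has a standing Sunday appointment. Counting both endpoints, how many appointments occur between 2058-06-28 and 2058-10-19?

16 Sundays

2058-06-28 is a Friday.
That's 114 days from start to end, counting both.
114 = 7 × 16 + 2, so there are 16 full weeks plus 2 extra days.
Each full week contributes one Sunday: 16 so far.
The 2 extra days are Fri, Sat — none qualify.
Total: 16 + 0 = 16.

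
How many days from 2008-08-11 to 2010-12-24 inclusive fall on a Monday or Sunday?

247

2008-08-11 is a Monday.
The range spans 866 days (inclusive of both endpoints).
866 = 7 × 123 + 5, so there are 123 full weeks plus 5 extra days.
Each full week contributes 2 days from the set (Mon, Sun): 123 × 2 = 246.
The 5 extra days are Mon, Tue, Wed, Thu, Fri — 1 of them qualifies.
Total: 246 + 1 = 247.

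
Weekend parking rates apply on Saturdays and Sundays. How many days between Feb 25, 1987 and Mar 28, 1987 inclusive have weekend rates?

9

Feb 25, 1987 is a Wednesday.
The range spans 32 days (inclusive of both endpoints).
32 = 7 × 4 + 4, so there are 4 full weeks plus 4 extra days.
Each full week contributes 2 weekend days (Sat, Sun): 4 × 2 = 8.
The 4 extra days are Wed, Thu, Fri, Sat — 1 of them qualifies.
Total: 8 + 1 = 9.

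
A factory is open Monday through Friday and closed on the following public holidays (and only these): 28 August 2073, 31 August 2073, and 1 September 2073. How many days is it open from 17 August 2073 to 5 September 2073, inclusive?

11 business days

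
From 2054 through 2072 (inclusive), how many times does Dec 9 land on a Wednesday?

3

Day of week of December 9 in each year:
2054: Wed ✓, 2055: Thu, 2056: Sat, 2057: Sun, 2058: Mon, 2059: Tue, 2060: Thu, 2061: Fri, 2062: Sat, 2063: Sun, 2064: Tue, 2065: Wed ✓, 2066: Thu, 2067: Fri, 2068: Sun, 2069: Mon, 2070: Tue, 2071: Wed ✓, 2072: Fri
Wednesdays: 2054, 2065, 2071.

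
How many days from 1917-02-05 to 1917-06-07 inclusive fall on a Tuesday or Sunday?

35

1917-02-05 is a Monday.
The range spans 123 days (inclusive of both endpoints).
123 = 7 × 17 + 4, so there are 17 full weeks plus 4 extra days.
Each full week contributes 2 days from the set (Tue, Sun): 17 × 2 = 34.
The 4 extra days are Mon, Tue, Wed, Thu — 1 of them qualifies.
Total: 34 + 1 = 35.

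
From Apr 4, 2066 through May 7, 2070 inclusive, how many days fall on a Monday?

214 Mondays

Apr 4, 2066 is a Sunday.
From Apr 4, 2066 to May 7, 2070 is 1495 days inclusive.
1495 = 7 × 213 + 4, so there are 213 full weeks plus 4 extra days.
Each full week contributes one Monday: 213 so far.
The 4 extra days are Sun, Mon, Tue, Wed — 1 of them qualifies.
Total: 213 + 1 = 214.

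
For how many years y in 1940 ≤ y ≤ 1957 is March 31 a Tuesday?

Day of week of March 31 in each year:
1940: Sun, 1941: Mon, 1942: Tue ✓, 1943: Wed, 1944: Fri, 1945: Sat, 1946: Sun, 1947: Mon, 1948: Wed, 1949: Thu, 1950: Fri, 1951: Sat, 1952: Mon, 1953: Tue ✓, 1954: Wed, 1955: Thu, 1956: Sat, 1957: Sun
Tuesdays: 1942, 1953.

2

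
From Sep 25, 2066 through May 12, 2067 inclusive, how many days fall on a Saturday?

Sep 25, 2066 is a Saturday.
That's 230 days from start to end, counting both.
230 = 7 × 32 + 6, so there are 32 full weeks plus 6 extra days.
Each full week contributes one Saturday: 32 so far.
The 6 extra days are Saturday, Sunday, Monday, Tuesday, Wednesday, Thursday — 1 of them qualifies.
Total: 32 + 1 = 33.

33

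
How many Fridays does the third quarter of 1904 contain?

14

Jul 1, 1904 is a Friday.
From Jul 1, 1904 to Sep 30, 1904 is 92 days inclusive.
92 = 7 × 13 + 1, so there are 13 full weeks plus 1 extra day.
Each full week contributes one Friday: 13 so far.
The 1 extra day is Friday — 1 of them qualifies.
Total: 13 + 1 = 14.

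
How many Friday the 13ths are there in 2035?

2

The 13th falls on a Friday when the month's 13th has weekday Fri.
Jan 13 is Sat; Feb 13 is Tue; Mar 13 is Tue; Apr 13 is Fri ✓; May 13 is Sun; Jun 13 is Wed; Jul 13 is Fri ✓; Aug 13 is Mon; Sep 13 is Thu; Oct 13 is Sat; Nov 13 is Tue; Dec 13 is Thu.
Friday the 13ths: Apr, Jul.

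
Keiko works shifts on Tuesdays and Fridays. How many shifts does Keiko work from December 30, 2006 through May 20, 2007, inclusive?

40

December 30, 2006 is a Saturday.
That's 142 days from start to end, counting both.
142 = 7 × 20 + 2, so there are 20 full weeks plus 2 extra days.
Each full week contributes 2 days from the set (Tue, Fri): 20 × 2 = 40.
The 2 extra days are Saturday, Sunday — none qualify.
Total: 40 + 0 = 40.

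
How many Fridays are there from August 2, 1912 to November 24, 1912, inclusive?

17 Fridays

August 2, 1912 is a Friday.
From August 2, 1912 to November 24, 1912 is 115 days inclusive.
115 = 7 × 16 + 3, so there are 16 full weeks plus 3 extra days.
Each full week contributes one Friday: 16 so far.
The 3 extra days are Fri, Sat, Sun — 1 of them qualifies.
Total: 16 + 1 = 17.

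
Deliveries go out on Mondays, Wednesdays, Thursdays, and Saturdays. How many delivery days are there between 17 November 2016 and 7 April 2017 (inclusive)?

17 November 2016 is a Thursday.
That's 142 days from start to end, counting both.
142 = 7 × 20 + 2, so there are 20 full weeks plus 2 extra days.
Each full week contributes 4 days from the set (Mon, Wed, Thu, Sat): 20 × 4 = 80.
The 2 extra days are Thursday, Friday — 1 of them qualifies.
Total: 80 + 1 = 81.

81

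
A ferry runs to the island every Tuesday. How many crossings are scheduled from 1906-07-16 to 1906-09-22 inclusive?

10 Tuesdays

1906-07-16 is a Monday.
The range spans 69 days (inclusive of both endpoints).
69 = 7 × 9 + 6, so there are 9 full weeks plus 6 extra days.
Each full week contributes one Tuesday: 9 so far.
The 6 extra days are Mon, Tue, Wed, Thu, Fri, Sat — 1 of them qualifies.
Total: 9 + 1 = 10.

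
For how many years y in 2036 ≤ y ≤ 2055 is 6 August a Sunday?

Day of week of August 6 in each year:
2036: Wed, 2037: Thu, 2038: Fri, 2039: Sat, 2040: Mon, 2041: Tue, 2042: Wed, 2043: Thu, 2044: Sat, 2045: Sun ✓, 2046: Mon, 2047: Tue, 2048: Thu, 2049: Fri, 2050: Sat, 2051: Sun ✓, 2052: Tue, 2053: Wed, 2054: Thu, 2055: Fri
Sundays: 2045, 2051.

2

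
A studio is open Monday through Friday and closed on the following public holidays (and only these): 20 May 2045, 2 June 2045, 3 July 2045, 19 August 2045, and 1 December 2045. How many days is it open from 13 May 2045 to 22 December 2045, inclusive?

157

13 May 2045 is a Saturday.
From 13 May 2045 to 22 December 2045 is 224 days inclusive.
224 = 7 × 32, so the span is exactly 32 full weeks.
Each full week contributes 5 weekdays (Mon–Fri): 32 × 5 = 160.
Holidays: 20 May 2045 (Sat); 2 June 2045 (Fri); 3 July 2045 (Mon); 19 August 2045 (Sat); 1 December 2045 (Fri).
3 of the 5 holidays fall on weekdays; the rest are weekends and were already excluded.
Business days: 160 − 3 = 157.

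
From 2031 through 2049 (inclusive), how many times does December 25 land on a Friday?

Day of week of December 25 in each year:
2031: Thu, 2032: Sat, 2033: Sun, 2034: Mon, 2035: Tue, 2036: Thu, 2037: Fri ✓, 2038: Sat, 2039: Sun, 2040: Tue, 2041: Wed, 2042: Thu, 2043: Fri ✓, 2044: Sun, 2045: Mon, 2046: Tue, 2047: Wed, 2048: Fri ✓, 2049: Sat
Fridays: 2037, 2043, 2048.

3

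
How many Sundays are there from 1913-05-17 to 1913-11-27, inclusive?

28 Sundays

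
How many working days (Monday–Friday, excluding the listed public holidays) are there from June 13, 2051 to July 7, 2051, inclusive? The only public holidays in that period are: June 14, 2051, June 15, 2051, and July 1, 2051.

17

June 13, 2051 is a Tuesday.
From June 13, 2051 to July 7, 2051 is 25 days inclusive.
25 = 7 × 3 + 4, so there are 3 full weeks plus 4 extra days.
Each full week contributes 5 weekdays (Mon–Fri): 3 × 5 = 15.
The 4 extra days are Tue, Wed, Thu, Fri — 4 of them qualify.
Total: 15 + 4 = 19.
Holidays: June 14, 2051 (Wed); June 15, 2051 (Thu); July 1, 2051 (Sat).
2 of the 3 holidays fall on weekdays; the rest are weekends and were already excluded.
Business days: 19 − 2 = 17.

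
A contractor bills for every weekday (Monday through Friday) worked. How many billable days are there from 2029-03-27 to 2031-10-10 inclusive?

664 weekdays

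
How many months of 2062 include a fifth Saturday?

4

A month has five Saturdays exactly when Saturday falls within its first (length − 28) days.
Jan: 31 days, starts Sun → 5 of Sun, Mon, Tue
Feb: 28 days, starts Wed → 5 of (none)
Mar: 31 days, starts Wed → 5 of Wed, Thu, Fri
Apr: 30 days, starts Sat → 5 of Sat, Sun ✓
May: 31 days, starts Mon → 5 of Mon, Tue, Wed
Jun: 30 days, starts Thu → 5 of Thu, Fri
Jul: 31 days, starts Sat → 5 of Sat, Sun, Mon ✓
Aug: 31 days, starts Tue → 5 of Tue, Wed, Thu
Sep: 30 days, starts Fri → 5 of Fri, Sat ✓
Oct: 31 days, starts Sun → 5 of Sun, Mon, Tue
Nov: 30 days, starts Wed → 5 of Wed, Thu
Dec: 31 days, starts Fri → 5 of Fri, Sat, Sun ✓
Months with five Saturdays: Apr, Jul, Sep, Dec.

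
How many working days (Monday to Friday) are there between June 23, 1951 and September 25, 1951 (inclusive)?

June 23, 1951 is a Saturday.
The range spans 95 days (inclusive of both endpoints).
95 = 7 × 13 + 4, so there are 13 full weeks plus 4 extra days.
Each full week contributes 5 weekdays (Mon–Fri): 13 × 5 = 65.
The 4 extra days are Saturday, Sunday, Monday, Tuesday — 2 of them qualify.
Total: 65 + 2 = 67.

67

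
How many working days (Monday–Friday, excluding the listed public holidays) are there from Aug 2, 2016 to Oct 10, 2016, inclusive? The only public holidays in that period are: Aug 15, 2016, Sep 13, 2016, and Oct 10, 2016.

Aug 2, 2016 is a Tuesday.
The range spans 70 days (inclusive of both endpoints).
70 = 7 × 10, so the span is exactly 10 full weeks.
Each full week contributes 5 weekdays (Mon–Fri): 10 × 5 = 50.
Total: 50.
Holidays: Aug 15, 2016 (Mon); Sep 13, 2016 (Tue); Oct 10, 2016 (Mon).
All 3 holidays fall on weekdays, so subtract 3.
Business days: 50 − 3 = 47.

47 working days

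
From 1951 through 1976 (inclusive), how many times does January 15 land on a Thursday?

4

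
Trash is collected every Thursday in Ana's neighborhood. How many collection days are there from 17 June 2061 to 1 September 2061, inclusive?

11

17 June 2061 is a Friday.
From 17 June 2061 to 1 September 2061 is 77 days inclusive.
77 = 7 × 11, so the span is exactly 11 full weeks.
Each full week contributes one Thursday: 11 so far.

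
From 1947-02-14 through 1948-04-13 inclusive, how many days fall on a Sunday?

61

1947-02-14 is a Friday.
From 1947-02-14 to 1948-04-13 is 425 days inclusive.
425 = 7 × 60 + 5, so there are 60 full weeks plus 5 extra days.
Each full week contributes one Sunday: 60 so far.
The 5 extra days are Friday, Saturday, Sunday, Monday, Tuesday — 1 of them qualifies.
Total: 60 + 1 = 61.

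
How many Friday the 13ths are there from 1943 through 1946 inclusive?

6

Friday-the-13ths by year:
1943: Aug
1944: Oct
1945: Apr, Jul
1946: Sep, Dec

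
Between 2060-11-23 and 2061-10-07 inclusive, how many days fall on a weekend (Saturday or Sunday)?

2060-11-23 is a Tuesday.
From 2060-11-23 to 2061-10-07 is 319 days inclusive.
319 = 7 × 45 + 4, so there are 45 full weeks plus 4 extra days.
Each full week contributes 2 weekend days (Sat, Sun): 45 × 2 = 90.
The 4 extra days are Tuesday, Wednesday, Thursday, Friday — none qualify.
Total: 90 + 0 = 90.

90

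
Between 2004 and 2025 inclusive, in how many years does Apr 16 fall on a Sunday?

Day of week of April 16 in each year:
2004: Fri, 2005: Sat, 2006: Sun ✓, 2007: Mon, 2008: Wed, 2009: Thu, 2010: Fri, 2011: Sat, 2012: Mon, 2013: Tue, 2014: Wed, 2015: Thu, 2016: Sat, 2017: Sun ✓, 2018: Mon, 2019: Tue, 2020: Thu, 2021: Fri, 2022: Sat, 2023: Sun ✓, 2024: Tue, 2025: Wed
Sundays: 2006, 2017, 2023.

3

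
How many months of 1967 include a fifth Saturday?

4

A month has five Saturdays exactly when Saturday falls within its first (length − 28) days.
Jan: 31 days, starts Sun → 5 of Sun, Mon, Tue
Feb: 28 days, starts Wed → 5 of (none)
Mar: 31 days, starts Wed → 5 of Wed, Thu, Fri
Apr: 30 days, starts Sat → 5 of Sat, Sun ✓
May: 31 days, starts Mon → 5 of Mon, Tue, Wed
Jun: 30 days, starts Thu → 5 of Thu, Fri
Jul: 31 days, starts Sat → 5 of Sat, Sun, Mon ✓
Aug: 31 days, starts Tue → 5 of Tue, Wed, Thu
Sep: 30 days, starts Fri → 5 of Fri, Sat ✓
Oct: 31 days, starts Sun → 5 of Sun, Mon, Tue
Nov: 30 days, starts Wed → 5 of Wed, Thu
Dec: 31 days, starts Fri → 5 of Fri, Sat, Sun ✓
Months with five Saturdays: Apr, Jul, Sep, Dec.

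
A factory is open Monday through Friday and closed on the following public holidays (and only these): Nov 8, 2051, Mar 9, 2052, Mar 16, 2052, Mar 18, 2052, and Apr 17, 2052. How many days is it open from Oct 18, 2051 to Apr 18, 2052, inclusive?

Oct 18, 2051 is a Wednesday.
That's 184 days from start to end, counting both.
184 = 7 × 26 + 2, so there are 26 full weeks plus 2 extra days.
Each full week contributes 5 weekdays (Mon–Fri): 26 × 5 = 130.
The 2 extra days are Wed, Thu — 2 of them qualify.
Total: 130 + 2 = 132.
Holidays: Nov 8, 2051 (Wed); Mar 9, 2052 (Sat); Mar 16, 2052 (Sat); Mar 18, 2052 (Mon); Apr 17, 2052 (Wed).
3 of the 5 holidays fall on weekdays; the rest are weekends and were already excluded.
Business days: 132 − 3 = 129.

129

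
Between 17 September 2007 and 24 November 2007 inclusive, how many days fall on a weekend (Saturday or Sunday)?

17 September 2007 is a Monday.
The range spans 69 days (inclusive of both endpoints).
69 = 7 × 9 + 6, so there are 9 full weeks plus 6 extra days.
Each full week contributes 2 weekend days (Sat, Sun): 9 × 2 = 18.
The 6 extra days are Monday, Tuesday, Wednesday, Thursday, Friday, Saturday — 1 of them qualifies.
Total: 18 + 1 = 19.

19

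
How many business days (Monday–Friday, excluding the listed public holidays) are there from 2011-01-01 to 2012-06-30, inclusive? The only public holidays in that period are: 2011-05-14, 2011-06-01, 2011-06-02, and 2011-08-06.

2011-01-01 is a Saturday.
From 2011-01-01 to 2012-06-30 is 547 days inclusive.
547 = 7 × 78 + 1, so there are 78 full weeks plus 1 extra day.
Each full week contributes 5 weekdays (Mon–Fri): 78 × 5 = 390.
The 1 extra day is Saturday — none qualify.
Total: 390 + 0 = 390.
Holidays: 2011-05-14 (Sat); 2011-06-01 (Wed); 2011-06-02 (Thu); 2011-08-06 (Sat).
2 of the 4 holidays fall on weekdays; the rest are weekends and were already excluded.
Business days: 390 − 2 = 388.

388 business days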